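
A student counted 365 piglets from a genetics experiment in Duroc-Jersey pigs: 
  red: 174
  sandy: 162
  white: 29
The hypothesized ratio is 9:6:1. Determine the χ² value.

Total ratio parts = 16. Expected numbers out of 365:
  red: 365 × 9/16 = 205.3125
  sandy: 365 × 6/16 = 136.875
  white: 365 × 1/16 = 22.8125
χ² = Σ (O − E)² / E
  red: (174 − 205.3125)² / 205.3125 = 4.7755
  sandy: (162 − 136.875)² / 136.875 = 4.6120
  white: (29 − 22.8125)² / 22.8125 = 1.6783
χ² = 4.7755 + 4.6120 + 1.6783 = 11.0658 ≈ 11.066

11.066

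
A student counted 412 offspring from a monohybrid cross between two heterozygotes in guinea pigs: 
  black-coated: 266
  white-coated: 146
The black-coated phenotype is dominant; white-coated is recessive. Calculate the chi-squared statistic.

23.935

For a monohybrid cross between heterozygotes with complete dominance, the expected phenotypic ratio is 3:1.
Expected counts for N = 412 under a 3:1 ratio (total parts = 4):
  black-coated: 412 × 3/4 = 309
  white-coated: 412 × 1/4 = 103
χ² = Σ (O − E)² / E
  black-coated: (266 − 309)² / 309 = 5.9838
  white-coated: (146 − 103)² / 103 = 17.9515
χ² = 5.9838 + 17.9515 = 23.9353 ≈ 23.935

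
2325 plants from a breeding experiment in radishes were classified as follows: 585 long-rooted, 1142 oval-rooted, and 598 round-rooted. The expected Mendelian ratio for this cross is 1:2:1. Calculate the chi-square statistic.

0.868

Expected counts for N = 2325 under a 1:2:1 ratio (total parts = 4):
  long-rooted: 2325 × 1/4 = 581.25
  oval-rooted: 2325 × 2/4 = 1162.5
  round-rooted: 2325 × 1/4 = 581.25
χ² = Σ (O − E)² / E
  long-rooted: (585 − 581.25)² / 581.25 = 0.0242
  oval-rooted: (1142 − 1162.5)² / 1162.5 = 0.3615
  round-rooted: (598 − 581.25)² / 581.25 = 0.4827
χ² = 0.0242 + 0.3615 + 0.4827 = 0.8684 ≈ 0.868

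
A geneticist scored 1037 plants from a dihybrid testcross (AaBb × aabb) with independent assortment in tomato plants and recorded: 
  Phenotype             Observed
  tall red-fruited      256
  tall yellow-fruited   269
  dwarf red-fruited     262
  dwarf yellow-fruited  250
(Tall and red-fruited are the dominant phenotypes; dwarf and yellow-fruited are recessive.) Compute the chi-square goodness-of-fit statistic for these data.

0.767

A dihybrid testcross with independent assortment gives a 1:1:1:1 ratio.
The 1:1:1:1 ratio has 4 parts, so with N = 1037 the expected counts are:
  tall red-fruited: 1037 × 1/4 = 259.25
  tall yellow-fruited: 1037 × 1/4 = 259.25
  dwarf red-fruited: 1037 × 1/4 = 259.25
  dwarf yellow-fruited: 1037 × 1/4 = 259.25
χ² = Σ (O − E)² / E
  tall red-fruited: (256 − 259.25)² / 259.25 = 0.0407
  tall yellow-fruited: (269 − 259.25)² / 259.25 = 0.3667
  dwarf red-fruited: (262 − 259.25)² / 259.25 = 0.0292
  dwarf yellow-fruited: (250 − 259.25)² / 259.25 = 0.3300
χ² = 0.0407 + 0.3667 + 0.0292 + 0.3300 = 0.7666 ≈ 0.767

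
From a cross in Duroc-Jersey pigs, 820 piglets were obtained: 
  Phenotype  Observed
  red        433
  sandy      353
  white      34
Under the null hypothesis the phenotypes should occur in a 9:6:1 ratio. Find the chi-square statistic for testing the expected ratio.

14.269

The 9:6:1 ratio has 16 parts, so with N = 820 the expected counts are:
  red: 820 × 9/16 = 461.25
  sandy: 820 × 6/16 = 307.5
  white: 820 × 1/16 = 51.25
χ² = Σ (O − E)² / E
  red: (433 − 461.25)² / 461.25 = 1.7302
  sandy: (353 − 307.5)² / 307.5 = 6.7325
  white: (34 − 51.25)² / 51.25 = 5.8061
χ² = 1.7302 + 6.7325 + 5.8061 = 14.2688 ≈ 14.269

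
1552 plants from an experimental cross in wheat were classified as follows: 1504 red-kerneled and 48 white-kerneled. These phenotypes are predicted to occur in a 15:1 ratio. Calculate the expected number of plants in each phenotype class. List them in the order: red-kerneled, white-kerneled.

Expected counts for N = 1552 under a 15:1 ratio (total parts = 16):
  red-kerneled: 1552 × 15/16 = 1455
  white-kerneled: 1552 × 1/16 = 97

1455, 97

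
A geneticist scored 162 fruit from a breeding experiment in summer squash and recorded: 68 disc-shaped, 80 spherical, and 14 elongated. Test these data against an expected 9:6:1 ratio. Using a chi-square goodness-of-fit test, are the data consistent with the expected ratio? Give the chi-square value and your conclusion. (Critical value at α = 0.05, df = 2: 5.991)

13.451; not consistent

The 9:6:1 ratio has 16 parts, so with N = 162 the expected counts are:
  disc-shaped: 162 × 9/16 = 91.125
  spherical: 162 × 6/16 = 60.75
  elongated: 162 × 1/16 = 10.125
χ² = Σ (O − E)² / E
  disc-shaped: (68 − 91.125)² / 91.125 = 5.8685
  spherical: (80 − 60.75)² / 60.75 = 6.0998
  elongated: (14 − 10.125)² / 10.125 = 1.4830
χ² = 5.8685 + 6.0998 + 1.4830 = 13.4513 ≈ 13.451
Degrees of freedom = 3 − 1 = 2; critical value at α = 0.05 is 5.991.
Since 13.451 > 5.991, we reject the null hypothesis — the data do not fit the 9:6:1 ratio.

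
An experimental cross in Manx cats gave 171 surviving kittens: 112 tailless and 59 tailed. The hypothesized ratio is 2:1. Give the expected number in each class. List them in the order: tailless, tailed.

Expected counts for N = 171 under a 2:1 ratio (total parts = 3):
  tailless: 171 × 2/3 = 114
  tailed: 171 × 1/3 = 57

114, 57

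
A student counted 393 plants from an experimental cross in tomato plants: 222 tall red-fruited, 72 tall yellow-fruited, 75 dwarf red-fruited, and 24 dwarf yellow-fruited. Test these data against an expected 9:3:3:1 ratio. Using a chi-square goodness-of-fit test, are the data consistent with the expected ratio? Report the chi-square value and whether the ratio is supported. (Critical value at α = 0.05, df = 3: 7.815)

0.079; consistent

Total ratio parts = 16. Expected numbers out of 393:
  tall red-fruited: 393 × 9/16 = 221.0625
  tall yellow-fruited: 393 × 3/16 = 73.6875
  dwarf red-fruited: 393 × 3/16 = 73.6875
  dwarf yellow-fruited: 393 × 1/16 = 24.5625
χ² = Σ (O − E)² / E
  tall red-fruited: (222 − 221.0625)² / 221.0625 = 0.0040
  tall yellow-fruited: (72 − 73.6875)² / 73.6875 = 0.0386
  dwarf red-fruited: (75 − 73.6875)² / 73.6875 = 0.0234
  dwarf yellow-fruited: (24 − 24.5625)² / 24.5625 = 0.0129
χ² = 0.0040 + 0.0386 + 0.0234 + 0.0129 = 0.0789 ≈ 0.079
Degrees of freedom = 4 − 1 = 3; critical value at α = 0.05 is 7.815.
Since 0.079 < 7.815, we fail to reject the null hypothesis — the data are consistent with the 9:3:3:1 ratio.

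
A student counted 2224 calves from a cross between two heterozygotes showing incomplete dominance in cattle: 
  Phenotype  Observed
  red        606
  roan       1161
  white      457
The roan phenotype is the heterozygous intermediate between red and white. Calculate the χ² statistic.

24.283

With incomplete dominance, a heterozygote × heterozygote cross gives a 1:2:1 phenotypic ratio.
The 1:2:1 ratio has 4 parts, so with N = 2224 the expected counts are:
  red: 2224 × 1/4 = 556
  roan: 2224 × 2/4 = 1112
  white: 2224 × 1/4 = 556
χ² = Σ (O − E)² / E
  red: (606 − 556)² / 556 = 4.4964
  roan: (1161 − 1112)² / 1112 = 2.1592
  white: (457 − 556)² / 556 = 17.6277
χ² = 4.4964 + 2.1592 + 17.6277 = 24.2833 ≈ 24.283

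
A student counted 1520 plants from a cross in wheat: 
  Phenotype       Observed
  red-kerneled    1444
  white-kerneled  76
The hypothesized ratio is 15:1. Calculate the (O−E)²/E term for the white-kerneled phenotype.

The 15:1 ratio has 16 parts, so with N = 1520 the expected counts are:
  red-kerneled: 1520 × 15/16 = 1425
  white-kerneled: 1520 × 1/16 = 95
Contribution of white-kerneled: (76 − 95)² / 95 = 3.8000

3.800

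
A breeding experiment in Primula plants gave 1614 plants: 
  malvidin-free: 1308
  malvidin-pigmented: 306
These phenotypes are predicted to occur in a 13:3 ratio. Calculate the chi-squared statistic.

Total ratio parts = 16. Expected numbers out of 1614:
  malvidin-free: 1614 × 13/16 = 1311.375
  malvidin-pigmented: 1614 × 3/16 = 302.625
χ² = Σ (O − E)² / E
  malvidin-free: (1308 − 1311.375)² / 1311.375 = 0.0087
  malvidin-pigmented: (306 − 302.625)² / 302.625 = 0.0376
χ² = 0.0087 + 0.0376 = 0.0463 ≈ 0.046

0.046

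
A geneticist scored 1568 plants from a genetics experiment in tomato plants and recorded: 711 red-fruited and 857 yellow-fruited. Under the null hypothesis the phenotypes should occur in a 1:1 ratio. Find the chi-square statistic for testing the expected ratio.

Total ratio parts = 2. Expected numbers out of 1568:
  red-fruited: 1568 × 1/2 = 784
  yellow-fruited: 1568 × 1/2 = 784
χ² = Σ (O − E)² / E
  red-fruited: (711 − 784)² / 784 = 6.7972
  yellow-fruited: (857 − 784)² / 784 = 6.7972
χ² = 6.7972 + 6.7972 = 13.5944 ≈ 13.594

13.594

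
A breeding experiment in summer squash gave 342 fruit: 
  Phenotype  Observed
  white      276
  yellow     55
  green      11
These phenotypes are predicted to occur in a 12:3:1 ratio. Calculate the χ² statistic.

7.817

Expected counts for N = 342 under a 12:3:1 ratio (total parts = 16):
  white: 342 × 12/16 = 256.5
  yellow: 342 × 3/16 = 64.125
  green: 342 × 1/16 = 21.375
χ² = Σ (O − E)² / E
  white: (276 − 256.5)² / 256.5 = 1.4825
  yellow: (55 − 64.125)² / 64.125 = 1.2985
  green: (11 − 21.375)² / 21.375 = 5.0358
χ² = 1.4825 + 1.2985 + 5.0358 = 7.8168 ≈ 7.817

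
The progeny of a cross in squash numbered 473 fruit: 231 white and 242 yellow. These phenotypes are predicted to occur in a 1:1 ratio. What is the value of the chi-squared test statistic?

0.256

Total ratio parts = 2. Expected numbers out of 473:
  white: 473 × 1/2 = 236.5
  yellow: 473 × 1/2 = 236.5
χ² = Σ (O − E)² / E
  white: (231 − 236.5)² / 236.5 = 0.1279
  yellow: (242 − 236.5)² / 236.5 = 0.1279
χ² = 0.1279 + 0.1279 = 0.2558 ≈ 0.256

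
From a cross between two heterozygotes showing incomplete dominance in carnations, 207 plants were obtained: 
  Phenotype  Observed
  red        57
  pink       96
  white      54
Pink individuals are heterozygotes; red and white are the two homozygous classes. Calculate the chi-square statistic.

With incomplete dominance, a heterozygote × heterozygote cross gives a 1:2:1 phenotypic ratio.
Expected counts for N = 207 under a 1:2:1 ratio (total parts = 4):
  red: 207 × 1/4 = 51.75
  pink: 207 × 2/4 = 103.5
  white: 207 × 1/4 = 51.75
χ² = Σ (O − E)² / E
  red: (57 − 51.75)² / 51.75 = 0.5326
  pink: (96 − 103.5)² / 103.5 = 0.5435
  white: (54 − 51.75)² / 51.75 = 0.0978
χ² = 0.5326 + 0.5435 + 0.0978 = 1.1739 ≈ 1.174

1.174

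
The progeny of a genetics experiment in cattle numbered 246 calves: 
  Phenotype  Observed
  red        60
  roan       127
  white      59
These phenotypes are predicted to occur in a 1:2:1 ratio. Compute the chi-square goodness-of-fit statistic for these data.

0.268

The 1:2:1 ratio has 4 parts, so with N = 246 the expected counts are:
  red: 246 × 1/4 = 61.5
  roan: 246 × 2/4 = 123
  white: 246 × 1/4 = 61.5
χ² = Σ (O − E)² / E
  red: (60 − 61.5)² / 61.5 = 0.0366
  roan: (127 − 123)² / 123 = 0.1301
  white: (59 − 61.5)² / 61.5 = 0.1016
χ² = 0.0366 + 0.1301 + 0.1016 = 0.2683 ≈ 0.268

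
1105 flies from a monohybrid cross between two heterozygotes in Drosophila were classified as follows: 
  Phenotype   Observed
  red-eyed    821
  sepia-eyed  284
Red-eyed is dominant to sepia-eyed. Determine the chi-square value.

0.290

For a monohybrid cross between heterozygotes with complete dominance, the expected phenotypic ratio is 3:1.
Expected counts for N = 1105 under a 3:1 ratio (total parts = 4):
  red-eyed: 1105 × 3/4 = 828.75
  sepia-eyed: 1105 × 1/4 = 276.25
χ² = Σ (O − E)² / E
  red-eyed: (821 − 828.75)² / 828.75 = 0.0725
  sepia-eyed: (284 − 276.25)² / 276.25 = 0.2174
χ² = 0.0725 + 0.2174 = 0.2899 ≈ 0.290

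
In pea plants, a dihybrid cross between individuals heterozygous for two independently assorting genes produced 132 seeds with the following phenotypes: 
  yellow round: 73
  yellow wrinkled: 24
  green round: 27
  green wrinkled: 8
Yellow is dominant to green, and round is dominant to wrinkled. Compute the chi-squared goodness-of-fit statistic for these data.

A dihybrid F₂ with independent assortment and complete dominance at both loci gives a 9:3:3:1 phenotypic ratio.
Expected counts for N = 132 under a 9:3:3:1 ratio (total parts = 16):
  yellow round: 132 × 9/16 = 74.25
  yellow wrinkled: 132 × 3/16 = 24.75
  green round: 132 × 3/16 = 24.75
  green wrinkled: 132 × 1/16 = 8.25
χ² = Σ (O − E)² / E
  yellow round: (73 − 74.25)² / 74.25 = 0.0210
  yellow wrinkled: (24 − 24.75)² / 24.75 = 0.0227
  green round: (27 − 24.75)² / 24.75 = 0.2045
  green wrinkled: (8 − 8.25)² / 8.25 = 0.0076
χ² = 0.0210 + 0.0227 + 0.2045 + 0.0076 = 0.2558 ≈ 0.256

0.256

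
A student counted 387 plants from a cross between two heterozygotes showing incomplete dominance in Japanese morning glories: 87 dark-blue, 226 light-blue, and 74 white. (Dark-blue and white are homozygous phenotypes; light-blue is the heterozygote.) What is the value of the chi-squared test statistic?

With incomplete dominance, a heterozygote × heterozygote cross gives a 1:2:1 phenotypic ratio.
Under the 1:2:1 hypothesis (Σ ratio = 4, N = 387):
  dark-blue: 387 × 1/4 = 96.75
  light-blue: 387 × 2/4 = 193.5
  white: 387 × 1/4 = 96.75
χ² = Σ (O − E)² / E
  dark-blue: (87 − 96.75)² / 96.75 = 0.9826
  light-blue: (226 − 193.5)² / 193.5 = 5.4587
  white: (74 − 96.75)² / 96.75 = 5.3495
χ² = 0.9826 + 5.4587 + 5.3495 = 11.7908 ≈ 11.791

11.791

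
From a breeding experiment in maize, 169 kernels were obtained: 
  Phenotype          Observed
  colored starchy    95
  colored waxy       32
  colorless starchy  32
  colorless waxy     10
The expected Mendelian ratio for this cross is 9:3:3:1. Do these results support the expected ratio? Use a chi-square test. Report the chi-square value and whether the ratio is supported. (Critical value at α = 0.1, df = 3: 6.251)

The 9:3:3:1 ratio has 16 parts, so with N = 169 the expected counts are:
  colored starchy: 169 × 9/16 = 95.0625
  colored waxy: 169 × 3/16 = 31.6875
  colorless starchy: 169 × 3/16 = 31.6875
  colorless waxy: 169 × 1/16 = 10.5625
χ² = Σ (O − E)² / E
  colored starchy: (95 − 95.0625)² / 95.0625 = 0.0000
  colored waxy: (32 − 31.6875)² / 31.6875 = 0.0031
  colorless starchy: (32 − 31.6875)² / 31.6875 = 0.0031
  colorless waxy: (10 − 10.5625)² / 10.5625 = 0.0300
χ² = 0.0000 + 0.0031 + 0.0031 + 0.0300 = 0.0362 ≈ 0.036
Degrees of freedom = 4 − 1 = 3; critical value at α = 0.1 is 6.251.
Since 0.036 < 6.251, we fail to reject the null hypothesis — the data are consistent with the 9:3:3:1 ratio.

0.036; consistent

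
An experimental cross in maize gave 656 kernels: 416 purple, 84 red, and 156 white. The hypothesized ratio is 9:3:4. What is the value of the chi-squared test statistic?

Under the 9:3:4 hypothesis (Σ ratio = 16, N = 656):
  purple: 656 × 9/16 = 369
  red: 656 × 3/16 = 123
  white: 656 × 4/16 = 164
χ² = Σ (O − E)² / E
  purple: (416 − 369)² / 369 = 5.9864
  red: (84 − 123)² / 123 = 12.3659
  white: (156 − 164)² / 164 = 0.3902
χ² = 5.9864 + 12.3659 + 0.3902 = 18.7425 ≈ 18.743

18.743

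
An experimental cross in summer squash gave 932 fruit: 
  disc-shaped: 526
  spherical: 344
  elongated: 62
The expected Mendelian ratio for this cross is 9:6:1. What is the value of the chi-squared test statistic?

0.334

Under the 9:6:1 hypothesis (Σ ratio = 16, N = 932):
  disc-shaped: 932 × 9/16 = 524.25
  spherical: 932 × 6/16 = 349.5
  elongated: 932 × 1/16 = 58.25
χ² = Σ (O − E)² / E
  disc-shaped: (526 − 524.25)² / 524.25 = 0.0058
  spherical: (344 − 349.5)² / 349.5 = 0.0866
  elongated: (62 − 58.25)² / 58.25 = 0.2414
χ² = 0.0058 + 0.0866 + 0.2414 = 0.3338 ≈ 0.334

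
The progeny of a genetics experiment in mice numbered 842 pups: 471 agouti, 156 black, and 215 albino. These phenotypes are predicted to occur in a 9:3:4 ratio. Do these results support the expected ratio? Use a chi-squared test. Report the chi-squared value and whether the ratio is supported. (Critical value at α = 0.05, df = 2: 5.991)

Expected counts for N = 842 under a 9:3:4 ratio (total parts = 16):
  agouti: 842 × 9/16 = 473.625
  black: 842 × 3/16 = 157.875
  albino: 842 × 4/16 = 210.5
χ² = Σ (O − E)² / E
  agouti: (471 − 473.625)² / 473.625 = 0.0145
  black: (156 − 157.875)² / 157.875 = 0.0223
  albino: (215 − 210.5)² / 210.5 = 0.0962
χ² = 0.0145 + 0.0223 + 0.0962 = 0.133
Degrees of freedom = 3 − 1 = 2; critical value at α = 0.05 is 5.991.
Since 0.133 < 5.991, we fail to reject the null hypothesis — the data are consistent with the 9:3:4 ratio.

0.133; consistent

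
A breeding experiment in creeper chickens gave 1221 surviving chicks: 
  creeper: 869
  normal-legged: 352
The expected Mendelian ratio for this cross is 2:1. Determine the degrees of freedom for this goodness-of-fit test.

A goodness-of-fit test with 2 phenotype classes has df = 2 − 1 = 1.

1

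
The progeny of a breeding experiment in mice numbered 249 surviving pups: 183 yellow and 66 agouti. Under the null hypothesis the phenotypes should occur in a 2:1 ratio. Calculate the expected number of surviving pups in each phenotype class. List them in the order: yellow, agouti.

The 2:1 ratio has 3 parts, so with N = 249 the expected counts are:
  yellow: 249 × 2/3 = 166
  agouti: 249 × 1/3 = 83

166, 83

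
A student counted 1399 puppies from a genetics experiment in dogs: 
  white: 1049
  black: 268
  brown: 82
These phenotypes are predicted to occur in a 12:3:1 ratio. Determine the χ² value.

Under the 12:3:1 hypothesis (Σ ratio = 16, N = 1399):
  white: 1399 × 12/16 = 1049.25
  black: 1399 × 3/16 = 262.3125
  brown: 1399 × 1/16 = 87.4375
χ² = Σ (O − E)² / E
  white: (1049 − 1049.25)² / 1049.25 = 0.0001
  black: (268 − 262.3125)² / 262.3125 = 0.1233
  brown: (82 − 87.4375)² / 87.4375 = 0.3381
χ² = 0.0001 + 0.1233 + 0.3381 = 0.4615 ≈ 0.462

0.462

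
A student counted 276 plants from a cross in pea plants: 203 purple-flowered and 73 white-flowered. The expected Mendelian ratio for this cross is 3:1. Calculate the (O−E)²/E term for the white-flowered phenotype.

Under the 3:1 hypothesis (Σ ratio = 4, N = 276):
  purple-flowered: 276 × 3/4 = 207
  white-flowered: 276 × 1/4 = 69
Contribution of white-flowered: (73 − 69)² / 69 = 0.2319

0.232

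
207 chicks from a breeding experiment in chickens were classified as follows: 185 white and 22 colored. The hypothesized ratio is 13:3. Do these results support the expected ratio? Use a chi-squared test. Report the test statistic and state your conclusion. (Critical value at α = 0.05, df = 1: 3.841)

The 13:3 ratio has 16 parts, so with N = 207 the expected counts are:
  white: 207 × 13/16 = 168.1875
  colored: 207 × 3/16 = 38.8125
χ² = Σ (O − E)² / E
  white: (185 − 168.1875)² / 168.1875 = 1.6806
  colored: (22 − 38.8125)² / 38.8125 = 7.2827
χ² = 1.6806 + 7.2827 = 8.9633 ≈ 8.963
Degrees of freedom = 2 − 1 = 1; critical value at α = 0.05 is 3.841.
Since 8.963 > 3.841, we reject the null hypothesis — the data do not fit the 13:3 ratio.

8.963; not consistent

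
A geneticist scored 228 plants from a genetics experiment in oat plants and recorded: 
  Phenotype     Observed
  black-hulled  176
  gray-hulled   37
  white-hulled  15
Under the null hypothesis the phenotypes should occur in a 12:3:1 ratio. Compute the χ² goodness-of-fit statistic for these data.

0.959

Total ratio parts = 16. Expected numbers out of 228:
  black-hulled: 228 × 12/16 = 171
  gray-hulled: 228 × 3/16 = 42.75
  white-hulled: 228 × 1/16 = 14.25
χ² = Σ (O − E)² / E
  black-hulled: (176 − 171)² / 171 = 0.1462
  gray-hulled: (37 − 42.75)² / 42.75 = 0.7734
  white-hulled: (15 − 14.25)² / 14.25 = 0.0395
χ² = 0.1462 + 0.7734 + 0.0395 = 0.9591 ≈ 0.959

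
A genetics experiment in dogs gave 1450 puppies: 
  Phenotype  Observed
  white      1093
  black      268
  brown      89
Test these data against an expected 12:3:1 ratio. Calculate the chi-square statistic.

0.112

Under the 12:3:1 hypothesis (Σ ratio = 16, N = 1450):
  white: 1450 × 12/16 = 1087.5
  black: 1450 × 3/16 = 271.875
  brown: 1450 × 1/16 = 90.625
χ² = Σ (O − E)² / E
  white: (1093 − 1087.5)² / 1087.5 = 0.0278
  black: (268 − 271.875)² / 271.875 = 0.0552
  brown: (89 − 90.625)² / 90.625 = 0.0291
χ² = 0.0278 + 0.0552 + 0.0291 = 0.1121 ≈ 0.112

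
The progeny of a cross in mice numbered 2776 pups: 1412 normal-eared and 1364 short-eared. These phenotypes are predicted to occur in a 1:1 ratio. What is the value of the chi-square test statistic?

0.830

Under the 1:1 hypothesis (Σ ratio = 2, N = 2776):
  normal-eared: 2776 × 1/2 = 1388
  short-eared: 2776 × 1/2 = 1388
χ² = Σ (O − E)² / E
  normal-eared: (1412 − 1388)² / 1388 = 0.4150
  short-eared: (1364 − 1388)² / 1388 = 0.4150
χ² = 0.4150 + 0.4150 = 0.830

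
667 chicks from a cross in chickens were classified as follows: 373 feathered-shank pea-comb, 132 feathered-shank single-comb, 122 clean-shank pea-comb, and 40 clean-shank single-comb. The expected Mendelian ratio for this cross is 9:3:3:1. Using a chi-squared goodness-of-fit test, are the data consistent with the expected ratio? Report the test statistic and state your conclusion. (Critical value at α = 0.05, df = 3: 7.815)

0.541; consistent

Expected counts for N = 667 under a 9:3:3:1 ratio (total parts = 16):
  feathered-shank pea-comb: 667 × 9/16 = 375.1875
  feathered-shank single-comb: 667 × 3/16 = 125.0625
  clean-shank pea-comb: 667 × 3/16 = 125.0625
  clean-shank single-comb: 667 × 1/16 = 41.6875
χ² = Σ (O − E)² / E
  feathered-shank pea-comb: (373 − 375.1875)² / 375.1875 = 0.0128
  feathered-shank single-comb: (132 − 125.0625)² / 125.0625 = 0.3848
  clean-shank pea-comb: (122 − 125.0625)² / 125.0625 = 0.0750
  clean-shank single-comb: (40 − 41.6875)² / 41.6875 = 0.0683
χ² = 0.0128 + 0.3848 + 0.0750 + 0.0683 = 0.5409 ≈ 0.541
Degrees of freedom = 4 − 1 = 3; critical value at α = 0.05 is 7.815.
Since 0.541 < 7.815, we fail to reject the null hypothesis — the data are consistent with the 9:3:3:1 ratio.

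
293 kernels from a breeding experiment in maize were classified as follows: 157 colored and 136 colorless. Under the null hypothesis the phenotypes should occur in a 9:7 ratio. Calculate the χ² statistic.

0.846

Expected counts for N = 293 under a 9:7 ratio (total parts = 16):
  colored: 293 × 9/16 = 164.8125
  colorless: 293 × 7/16 = 128.1875
χ² = Σ (O − E)² / E
  colored: (157 − 164.8125)² / 164.8125 = 0.3703
  colorless: (136 − 128.1875)² / 128.1875 = 0.4761
χ² = 0.3703 + 0.4761 = 0.8464 ≈ 0.846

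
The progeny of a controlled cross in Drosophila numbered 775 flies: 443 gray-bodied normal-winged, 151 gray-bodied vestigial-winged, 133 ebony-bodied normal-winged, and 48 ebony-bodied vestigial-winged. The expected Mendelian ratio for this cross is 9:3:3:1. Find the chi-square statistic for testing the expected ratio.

1.384

Total ratio parts = 16. Expected numbers out of 775:
  gray-bodied normal-winged: 775 × 9/16 = 435.9375
  gray-bodied vestigial-winged: 775 × 3/16 = 145.3125
  ebony-bodied normal-winged: 775 × 3/16 = 145.3125
  ebony-bodied vestigial-winged: 775 × 1/16 = 48.4375
χ² = Σ (O − E)² / E
  gray-bodied normal-winged: (443 − 435.9375)² / 435.9375 = 0.1144
  gray-bodied vestigial-winged: (151 − 145.3125)² / 145.3125 = 0.2226
  ebony-bodied normal-winged: (133 − 145.3125)² / 145.3125 = 1.0433
  ebony-bodied vestigial-winged: (48 − 48.4375)² / 48.4375 = 0.0040
χ² = 0.1144 + 0.2226 + 1.0433 + 0.0040 = 1.3843 ≈ 1.384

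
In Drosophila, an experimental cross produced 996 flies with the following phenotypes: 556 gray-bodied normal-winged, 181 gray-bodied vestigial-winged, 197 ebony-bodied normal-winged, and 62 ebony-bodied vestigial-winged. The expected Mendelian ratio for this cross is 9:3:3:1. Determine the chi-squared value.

0.773

Total ratio parts = 16. Expected numbers out of 996:
  gray-bodied normal-winged: 996 × 9/16 = 560.25
  gray-bodied vestigial-winged: 996 × 3/16 = 186.75
  ebony-bodied normal-winged: 996 × 3/16 = 186.75
  ebony-bodied vestigial-winged: 996 × 1/16 = 62.25
χ² = Σ (O − E)² / E
  gray-bodied normal-winged: (556 − 560.25)² / 560.25 = 0.0322
  gray-bodied vestigial-winged: (181 − 186.75)² / 186.75 = 0.1770
  ebony-bodied normal-winged: (197 − 186.75)² / 186.75 = 0.5626
  ebony-bodied vestigial-winged: (62 − 62.25)² / 62.25 = 0.0010
χ² = 0.0322 + 0.1770 + 0.5626 + 0.0010 = 0.7728 ≈ 0.773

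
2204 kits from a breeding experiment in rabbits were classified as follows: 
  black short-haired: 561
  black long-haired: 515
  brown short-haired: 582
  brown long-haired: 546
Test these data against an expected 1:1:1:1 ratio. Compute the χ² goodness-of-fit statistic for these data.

4.323

Under the 1:1:1:1 hypothesis (Σ ratio = 4, N = 2204):
  black short-haired: 2204 × 1/4 = 551
  black long-haired: 2204 × 1/4 = 551
  brown short-haired: 2204 × 1/4 = 551
  brown long-haired: 2204 × 1/4 = 551
χ² = Σ (O − E)² / E
  black short-haired: (561 − 551)² / 551 = 0.1815
  black long-haired: (515 − 551)² / 551 = 2.3521
  brown short-haired: (582 − 551)² / 551 = 1.7441
  brown long-haired: (546 − 551)² / 551 = 0.0454
χ² = 0.1815 + 2.3521 + 1.7441 + 0.0454 = 4.3231 ≈ 4.323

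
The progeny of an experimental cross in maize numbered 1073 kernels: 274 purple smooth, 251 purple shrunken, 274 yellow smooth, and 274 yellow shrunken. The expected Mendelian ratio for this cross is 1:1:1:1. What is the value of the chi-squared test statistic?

Total ratio parts = 4. Expected numbers out of 1073:
  purple smooth: 1073 × 1/4 = 268.25
  purple shrunken: 1073 × 1/4 = 268.25
  yellow smooth: 1073 × 1/4 = 268.25
  yellow shrunken: 1073 × 1/4 = 268.25
χ² = Σ (O − E)² / E
  purple smooth: (274 − 268.25)² / 268.25 = 0.1233
  purple shrunken: (251 − 268.25)² / 268.25 = 1.1093
  yellow smooth: (274 − 268.25)² / 268.25 = 0.1233
  yellow shrunken: (274 − 268.25)² / 268.25 = 0.1233
χ² = 0.1233 + 1.1093 + 0.1233 + 0.1233 = 1.4792 ≈ 1.479

1.479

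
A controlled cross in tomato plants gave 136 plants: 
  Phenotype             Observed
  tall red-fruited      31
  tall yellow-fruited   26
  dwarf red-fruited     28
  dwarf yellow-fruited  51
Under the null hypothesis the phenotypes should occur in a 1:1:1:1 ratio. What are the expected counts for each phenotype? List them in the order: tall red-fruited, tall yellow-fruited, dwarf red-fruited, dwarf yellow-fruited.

The 1:1:1:1 ratio has 4 parts, so with N = 136 the expected counts are:
  tall red-fruited: 136 × 1/4 = 34
  tall yellow-fruited: 136 × 1/4 = 34
  dwarf red-fruited: 136 × 1/4 = 34
  dwarf yellow-fruited: 136 × 1/4 = 34

34, 34, 34, 34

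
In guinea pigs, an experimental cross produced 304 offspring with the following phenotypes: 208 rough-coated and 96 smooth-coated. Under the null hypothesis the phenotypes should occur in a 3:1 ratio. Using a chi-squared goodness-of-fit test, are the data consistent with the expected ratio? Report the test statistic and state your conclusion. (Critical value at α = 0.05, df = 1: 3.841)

Expected counts for N = 304 under a 3:1 ratio (total parts = 4):
  rough-coated: 304 × 3/4 = 228
  smooth-coated: 304 × 1/4 = 76
χ² = Σ (O − E)² / E
  rough-coated: (208 − 228)² / 228 = 1.7544
  smooth-coated: (96 − 76)² / 76 = 5.2632
χ² = 1.7544 + 5.2632 = 7.0176 ≈ 7.018
Degrees of freedom = 2 − 1 = 1; critical value at α = 0.05 is 3.841.
Since 7.018 > 3.841, we reject the null hypothesis — the data do not fit the 3:1 ratio.

7.018; not consistent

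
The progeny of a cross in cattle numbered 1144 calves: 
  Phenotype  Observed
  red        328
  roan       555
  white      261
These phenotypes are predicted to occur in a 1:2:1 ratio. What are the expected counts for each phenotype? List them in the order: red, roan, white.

Expected counts for N = 1144 under a 1:2:1 ratio (total parts = 4):
  red: 1144 × 1/4 = 286
  roan: 1144 × 2/4 = 572
  white: 1144 × 1/4 = 286

286, 572, 286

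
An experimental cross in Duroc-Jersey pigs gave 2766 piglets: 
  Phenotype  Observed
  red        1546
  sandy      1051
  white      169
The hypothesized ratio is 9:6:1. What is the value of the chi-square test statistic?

0.332

Expected counts for N = 2766 under a 9:6:1 ratio (total parts = 16):
  red: 2766 × 9/16 = 1555.875
  sandy: 2766 × 6/16 = 1037.25
  white: 2766 × 1/16 = 172.875
χ² = Σ (O − E)² / E
  red: (1546 − 1555.875)² / 1555.875 = 0.0627
  sandy: (1051 − 1037.25)² / 1037.25 = 0.1823
  white: (169 − 172.875)² / 172.875 = 0.0869
χ² = 0.0627 + 0.1823 + 0.0869 = 0.3319 ≈ 0.332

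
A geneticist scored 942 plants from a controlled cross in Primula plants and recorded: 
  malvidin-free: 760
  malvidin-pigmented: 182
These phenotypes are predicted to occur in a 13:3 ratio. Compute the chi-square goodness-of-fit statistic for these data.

0.201

Total ratio parts = 16. Expected numbers out of 942:
  malvidin-free: 942 × 13/16 = 765.375
  malvidin-pigmented: 942 × 3/16 = 176.625
χ² = Σ (O − E)² / E
  malvidin-free: (760 − 765.375)² / 765.375 = 0.0377
  malvidin-pigmented: (182 − 176.625)² / 176.625 = 0.1636
χ² = 0.0377 + 0.1636 = 0.2013 ≈ 0.201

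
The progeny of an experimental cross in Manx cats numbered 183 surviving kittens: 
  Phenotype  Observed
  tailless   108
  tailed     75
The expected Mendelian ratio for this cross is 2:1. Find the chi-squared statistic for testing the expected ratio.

4.820

Under the 2:1 hypothesis (Σ ratio = 3, N = 183):
  tailless: 183 × 2/3 = 122
  tailed: 183 × 1/3 = 61
χ² = Σ (O − E)² / E
  tailless: (108 − 122)² / 122 = 1.6066
  tailed: (75 − 61)² / 61 = 3.2131
χ² = 1.6066 + 3.2131 = 4.8197 ≈ 4.820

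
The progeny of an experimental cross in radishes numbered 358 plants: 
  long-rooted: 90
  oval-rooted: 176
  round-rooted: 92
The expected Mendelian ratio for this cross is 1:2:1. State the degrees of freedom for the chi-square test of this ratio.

A goodness-of-fit test with 3 phenotype classes has df = 3 − 1 = 2.

2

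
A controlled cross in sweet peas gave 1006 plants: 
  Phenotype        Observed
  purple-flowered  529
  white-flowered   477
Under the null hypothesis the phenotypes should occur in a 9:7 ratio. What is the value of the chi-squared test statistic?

Total ratio parts = 16. Expected numbers out of 1006:
  purple-flowered: 1006 × 9/16 = 565.875
  white-flowered: 1006 × 7/16 = 440.125
χ² = Σ (O − E)² / E
  purple-flowered: (529 − 565.875)² / 565.875 = 2.4029
  white-flowered: (477 − 440.125)² / 440.125 = 3.0895
χ² = 2.4029 + 3.0895 = 5.4924 ≈ 5.492

5.492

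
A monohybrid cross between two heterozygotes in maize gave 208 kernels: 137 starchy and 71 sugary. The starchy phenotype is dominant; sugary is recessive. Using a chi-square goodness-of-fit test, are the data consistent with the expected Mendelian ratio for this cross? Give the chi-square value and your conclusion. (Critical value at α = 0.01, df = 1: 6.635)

For a monohybrid cross between heterozygotes with complete dominance, the expected phenotypic ratio is 3:1.
Total ratio parts = 4. Expected numbers out of 208:
  starchy: 208 × 3/4 = 156
  sugary: 208 × 1/4 = 52
χ² = Σ (O − E)² / E
  starchy: (137 − 156)² / 156 = 2.3141
  sugary: (71 − 52)² / 52 = 6.9423
χ² = 2.3141 + 6.9423 = 9.2564 ≈ 9.256
Degrees of freedom = 2 − 1 = 1; critical value at α = 0.01 is 6.635.
Since 9.256 > 6.635, we reject the null hypothesis — the data do not fit the 3:1 ratio.

9.256; not consistent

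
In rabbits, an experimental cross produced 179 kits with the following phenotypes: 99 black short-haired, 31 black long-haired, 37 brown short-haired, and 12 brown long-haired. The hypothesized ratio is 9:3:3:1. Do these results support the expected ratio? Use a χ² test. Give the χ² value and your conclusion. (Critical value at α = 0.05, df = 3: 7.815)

The 9:3:3:1 ratio has 16 parts, so with N = 179 the expected counts are:
  black short-haired: 179 × 9/16 = 100.6875
  black long-haired: 179 × 3/16 = 33.5625
  brown short-haired: 179 × 3/16 = 33.5625
  brown long-haired: 179 × 1/16 = 11.1875
χ² = Σ (O − E)² / E
  black short-haired: (99 − 100.6875)² / 100.6875 = 0.0283
  black long-haired: (31 − 33.5625)² / 33.5625 = 0.1956
  brown short-haired: (37 − 33.5625)² / 33.5625 = 0.3521
  brown long-haired: (12 − 11.1875)² / 11.1875 = 0.0590
χ² = 0.0283 + 0.1956 + 0.3521 + 0.0590 = 0.635
Degrees of freedom = 4 − 1 = 3; critical value at α = 0.05 is 7.815.
Since 0.635 < 7.815, we fail to reject the null hypothesis — the data are consistent with the 9:3:3:1 ratio.

0.635; consistent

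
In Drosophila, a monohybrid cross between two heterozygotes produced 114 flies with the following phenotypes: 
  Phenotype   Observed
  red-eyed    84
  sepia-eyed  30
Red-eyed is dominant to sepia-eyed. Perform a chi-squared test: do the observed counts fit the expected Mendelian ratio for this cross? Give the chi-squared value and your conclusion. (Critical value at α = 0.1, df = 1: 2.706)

0.105; consistent

For a monohybrid cross between heterozygotes with complete dominance, the expected phenotypic ratio is 3:1.
Expected counts for N = 114 under a 3:1 ratio (total parts = 4):
  red-eyed: 114 × 3/4 = 85.5
  sepia-eyed: 114 × 1/4 = 28.5
χ² = Σ (O − E)² / E
  red-eyed: (84 − 85.5)² / 85.5 = 0.0263
  sepia-eyed: (30 − 28.5)² / 28.5 = 0.0789
χ² = 0.0263 + 0.0789 = 0.1052 ≈ 0.105
Degrees of freedom = 2 − 1 = 1; critical value at α = 0.1 is 2.706.
Since 0.105 < 2.706, we fail to reject the null hypothesis — the data are consistent with the 3:1 ratio.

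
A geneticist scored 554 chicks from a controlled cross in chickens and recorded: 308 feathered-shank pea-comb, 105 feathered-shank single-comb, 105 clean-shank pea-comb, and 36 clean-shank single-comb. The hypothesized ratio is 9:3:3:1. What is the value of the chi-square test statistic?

0.121

Expected counts for N = 554 under a 9:3:3:1 ratio (total parts = 16):
  feathered-shank pea-comb: 554 × 9/16 = 311.625
  feathered-shank single-comb: 554 × 3/16 = 103.875
  clean-shank pea-comb: 554 × 3/16 = 103.875
  clean-shank single-comb: 554 × 1/16 = 34.625
χ² = Σ (O − E)² / E
  feathered-shank pea-comb: (308 − 311.625)² / 311.625 = 0.0422
  feathered-shank single-comb: (105 − 103.875)² / 103.875 = 0.0122
  clean-shank pea-comb: (105 − 103.875)² / 103.875 = 0.0122
  clean-shank single-comb: (36 − 34.625)² / 34.625 = 0.0546
χ² = 0.0422 + 0.0122 + 0.0122 + 0.0546 = 0.1212 ≈ 0.121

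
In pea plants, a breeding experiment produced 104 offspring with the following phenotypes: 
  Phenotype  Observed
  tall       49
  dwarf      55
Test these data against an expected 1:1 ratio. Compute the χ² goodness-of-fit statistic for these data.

0.346

Total ratio parts = 2. Expected numbers out of 104:
  tall: 104 × 1/2 = 52
  dwarf: 104 × 1/2 = 52
χ² = Σ (O − E)² / E
  tall: (49 − 52)² / 52 = 0.1731
  dwarf: (55 − 52)² / 52 = 0.1731
χ² = 0.1731 + 0.1731 = 0.3462 ≈ 0.346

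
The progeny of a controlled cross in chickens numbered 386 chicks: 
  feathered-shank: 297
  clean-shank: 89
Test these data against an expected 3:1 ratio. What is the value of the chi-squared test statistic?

Under the 3:1 hypothesis (Σ ratio = 4, N = 386):
  feathered-shank: 386 × 3/4 = 289.5
  clean-shank: 386 × 1/4 = 96.5
χ² = Σ (O − E)² / E
  feathered-shank: (297 − 289.5)² / 289.5 = 0.1943
  clean-shank: (89 − 96.5)² / 96.5 = 0.5829
χ² = 0.1943 + 0.5829 = 0.7772 ≈ 0.777

0.777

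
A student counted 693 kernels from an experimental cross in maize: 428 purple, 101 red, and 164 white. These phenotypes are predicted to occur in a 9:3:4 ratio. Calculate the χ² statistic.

10.679

Under the 9:3:4 hypothesis (Σ ratio = 16, N = 693):
  purple: 693 × 9/16 = 389.8125
  red: 693 × 3/16 = 129.9375
  white: 693 × 4/16 = 173.25
χ² = Σ (O − E)² / E
  purple: (428 − 389.8125)² / 389.8125 = 3.7410
  red: (101 − 129.9375)² / 129.9375 = 6.4445
  white: (164 − 173.25)² / 173.25 = 0.4939
χ² = 3.7410 + 6.4445 + 0.4939 = 10.6794 ≈ 10.679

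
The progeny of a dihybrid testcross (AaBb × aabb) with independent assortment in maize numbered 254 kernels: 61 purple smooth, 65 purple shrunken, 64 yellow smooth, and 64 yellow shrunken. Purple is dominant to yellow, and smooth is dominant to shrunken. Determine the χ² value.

A dihybrid testcross with independent assortment gives a 1:1:1:1 ratio.
The 1:1:1:1 ratio has 4 parts, so with N = 254 the expected counts are:
  purple smooth: 254 × 1/4 = 63.5
  purple shrunken: 254 × 1/4 = 63.5
  yellow smooth: 254 × 1/4 = 63.5
  yellow shrunken: 254 × 1/4 = 63.5
χ² = Σ (O − E)² / E
  purple smooth: (61 − 63.5)² / 63.5 = 0.0984
  purple shrunken: (65 − 63.5)² / 63.5 = 0.0354
  yellow smooth: (64 − 63.5)² / 63.5 = 0.0039
  yellow shrunken: (64 − 63.5)² / 63.5 = 0.0039
χ² = 0.0984 + 0.0354 + 0.0039 + 0.0039 = 0.1416 ≈ 0.142

0.142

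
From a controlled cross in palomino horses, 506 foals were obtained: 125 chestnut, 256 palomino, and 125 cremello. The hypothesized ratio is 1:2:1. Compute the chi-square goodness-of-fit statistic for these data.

Total ratio parts = 4. Expected numbers out of 506:
  chestnut: 506 × 1/4 = 126.5
  palomino: 506 × 2/4 = 253
  cremello: 506 × 1/4 = 126.5
χ² = Σ (O − E)² / E
  chestnut: (125 − 126.5)² / 126.5 = 0.0178
  palomino: (256 − 253)² / 253 = 0.0356
  cremello: (125 − 126.5)² / 126.5 = 0.0178
χ² = 0.0178 + 0.0356 + 0.0178 = 0.0712 ≈ 0.071

0.071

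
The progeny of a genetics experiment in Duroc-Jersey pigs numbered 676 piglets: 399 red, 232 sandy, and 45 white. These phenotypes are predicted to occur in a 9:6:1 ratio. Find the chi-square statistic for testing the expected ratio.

Under the 9:6:1 hypothesis (Σ ratio = 16, N = 676):
  red: 676 × 9/16 = 380.25
  sandy: 676 × 6/16 = 253.5
  white: 676 × 1/16 = 42.25
χ² = Σ (O − E)² / E
  red: (399 − 380.25)² / 380.25 = 0.9246
  sandy: (232 − 253.5)² / 253.5 = 1.8235
  white: (45 − 42.25)² / 42.25 = 0.1790
χ² = 0.9246 + 1.8235 + 0.1790 = 2.9271 ≈ 2.927

2.927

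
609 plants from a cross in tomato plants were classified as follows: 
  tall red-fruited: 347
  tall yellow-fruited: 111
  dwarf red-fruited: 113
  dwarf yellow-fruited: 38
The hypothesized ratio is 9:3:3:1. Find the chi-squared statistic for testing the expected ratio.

0.159

The 9:3:3:1 ratio has 16 parts, so with N = 609 the expected counts are:
  tall red-fruited: 609 × 9/16 = 342.5625
  tall yellow-fruited: 609 × 3/16 = 114.1875
  dwarf red-fruited: 609 × 3/16 = 114.1875
  dwarf yellow-fruited: 609 × 1/16 = 38.0625
χ² = Σ (O − E)² / E
  tall red-fruited: (347 − 342.5625)² / 342.5625 = 0.0575
  tall yellow-fruited: (111 − 114.1875)² / 114.1875 = 0.0890
  dwarf red-fruited: (113 − 114.1875)² / 114.1875 = 0.0123
  dwarf yellow-fruited: (38 − 38.0625)² / 38.0625 = 0.0001
χ² = 0.0575 + 0.0890 + 0.0123 + 0.0001 = 0.1589 ≈ 0.159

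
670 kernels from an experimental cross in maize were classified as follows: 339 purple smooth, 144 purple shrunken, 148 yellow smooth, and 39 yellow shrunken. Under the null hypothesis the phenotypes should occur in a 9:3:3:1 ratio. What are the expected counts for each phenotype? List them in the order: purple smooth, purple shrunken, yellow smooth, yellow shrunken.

376.875, 125.625, 125.625, 41.875

The 9:3:3:1 ratio has 16 parts, so with N = 670 the expected counts are:
  purple smooth: 670 × 9/16 = 376.875
  purple shrunken: 670 × 3/16 = 125.625
  yellow smooth: 670 × 3/16 = 125.625
  yellow shrunken: 670 × 1/16 = 41.875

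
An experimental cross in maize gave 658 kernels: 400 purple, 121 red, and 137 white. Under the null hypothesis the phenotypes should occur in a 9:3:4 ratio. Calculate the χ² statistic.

Under the 9:3:4 hypothesis (Σ ratio = 16, N = 658):
  purple: 658 × 9/16 = 370.125
  red: 658 × 3/16 = 123.375
  white: 658 × 4/16 = 164.5
χ² = Σ (O − E)² / E
  purple: (400 − 370.125)² / 370.125 = 2.4114
  red: (121 − 123.375)² / 123.375 = 0.0457
  white: (137 − 164.5)² / 164.5 = 4.5973
χ² = 2.4114 + 0.0457 + 4.5973 = 7.0544 ≈ 7.054

7.054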